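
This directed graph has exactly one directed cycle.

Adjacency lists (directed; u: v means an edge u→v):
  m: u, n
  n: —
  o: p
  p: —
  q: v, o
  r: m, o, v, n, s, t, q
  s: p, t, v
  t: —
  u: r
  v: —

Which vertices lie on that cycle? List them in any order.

DFS with gray/black marking from r:
r gray
  m gray
    u gray
      u→r: r is gray → back edge
Back edge closes the cycle r → m → u → r; its vertices are {m, r, u}.

m, r, u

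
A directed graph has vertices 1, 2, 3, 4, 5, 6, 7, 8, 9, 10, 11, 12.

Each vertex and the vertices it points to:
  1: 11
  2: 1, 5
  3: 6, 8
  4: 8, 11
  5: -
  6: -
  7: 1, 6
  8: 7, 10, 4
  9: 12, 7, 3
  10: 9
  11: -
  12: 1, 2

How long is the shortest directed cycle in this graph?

For each vertex v, BFS finds the shortest path from v back to v.
The shortest such closed walk is 8 → 4 → 8, length 2.

2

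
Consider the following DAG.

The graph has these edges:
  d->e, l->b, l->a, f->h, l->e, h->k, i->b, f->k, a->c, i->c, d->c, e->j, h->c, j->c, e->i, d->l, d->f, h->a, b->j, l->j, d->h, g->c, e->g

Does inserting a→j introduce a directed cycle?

Adding a→j creates a cycle iff j can already reach a.
Explore from j: no path reaches a. The graph stays acyclic.

No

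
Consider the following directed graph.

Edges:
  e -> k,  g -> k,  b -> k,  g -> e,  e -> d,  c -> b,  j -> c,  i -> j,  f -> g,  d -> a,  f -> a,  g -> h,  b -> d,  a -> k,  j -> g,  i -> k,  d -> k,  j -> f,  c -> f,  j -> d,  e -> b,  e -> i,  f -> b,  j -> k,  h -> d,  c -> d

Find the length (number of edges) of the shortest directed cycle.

For each vertex v, BFS finds the shortest path from v back to v.
The shortest such closed walk is j → g → e → i → j, length 4.

4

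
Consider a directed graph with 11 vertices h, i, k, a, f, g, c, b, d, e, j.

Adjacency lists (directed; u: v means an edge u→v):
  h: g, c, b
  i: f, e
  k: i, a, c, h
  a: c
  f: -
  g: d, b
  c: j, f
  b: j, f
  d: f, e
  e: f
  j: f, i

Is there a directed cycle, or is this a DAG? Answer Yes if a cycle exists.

No

DFS with white/gray/black marking, starting from k:
k gray
  i gray
    f gray
    f black
    e gray
      e→f: f black — skip
    e black
  i black
  a gray
    c gray
      j gray
        j→f: f black — skip
        j→i: i black — skip
      j black
      c→f: f black — skip
    c black
  a black
  k→c: c black — skip
  h gray
    g gray
      d gray
        d→f: f black — skip
        d→e: e black — skip
      d black
      b gray
        b→j: j black — skip
        b→f: f black — skip
      b black
    g black
    h→c: c black — skip
    h→b: b black — skip
  h black
k black
Every edge goes to a white or black vertex — no back edge, so the graph is acyclic.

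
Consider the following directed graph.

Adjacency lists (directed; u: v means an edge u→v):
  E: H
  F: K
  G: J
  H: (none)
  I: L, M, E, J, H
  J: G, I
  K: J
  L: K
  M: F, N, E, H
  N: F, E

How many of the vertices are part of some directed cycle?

A vertex is on a directed cycle iff it belongs to a strongly connected component of size ≥ 2 (or has a self-loop).
The vertices on cycles are {F, G, I, J, K, L, M, N} — 8 in total.

8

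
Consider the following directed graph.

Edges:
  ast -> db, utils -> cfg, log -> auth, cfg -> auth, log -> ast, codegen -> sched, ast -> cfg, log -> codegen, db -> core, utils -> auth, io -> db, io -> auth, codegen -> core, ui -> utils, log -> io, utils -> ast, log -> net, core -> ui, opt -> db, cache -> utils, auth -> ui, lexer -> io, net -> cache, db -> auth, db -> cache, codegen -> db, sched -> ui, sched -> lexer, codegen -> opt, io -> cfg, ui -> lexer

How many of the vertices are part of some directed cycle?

10

A vertex is on a directed cycle iff it belongs to a strongly connected component of size ≥ 2 (or has a self-loop).
The vertices on cycles are {db, io, ui, ast, cfg, auth, core, cache, lexer, utils} — 10 in total.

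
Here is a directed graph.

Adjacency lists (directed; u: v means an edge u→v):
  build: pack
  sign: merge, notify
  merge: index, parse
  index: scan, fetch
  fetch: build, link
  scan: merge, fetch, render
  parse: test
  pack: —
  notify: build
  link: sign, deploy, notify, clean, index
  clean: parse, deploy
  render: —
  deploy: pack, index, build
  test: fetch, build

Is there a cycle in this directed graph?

DFS with white/gray/black marking, starting from index:
index gray
  scan gray
    merge gray
      merge→index: index is gray → back edge
Back edge found, so a cycle exists: index → scan → merge → index.

Yes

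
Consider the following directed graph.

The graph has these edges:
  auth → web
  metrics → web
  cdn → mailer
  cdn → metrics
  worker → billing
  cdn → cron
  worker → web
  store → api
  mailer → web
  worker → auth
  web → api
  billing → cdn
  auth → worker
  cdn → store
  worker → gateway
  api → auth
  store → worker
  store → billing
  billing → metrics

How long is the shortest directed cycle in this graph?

For each vertex v, BFS finds the shortest path from v back to v.
The shortest such closed walk is worker → auth → worker, length 2.

2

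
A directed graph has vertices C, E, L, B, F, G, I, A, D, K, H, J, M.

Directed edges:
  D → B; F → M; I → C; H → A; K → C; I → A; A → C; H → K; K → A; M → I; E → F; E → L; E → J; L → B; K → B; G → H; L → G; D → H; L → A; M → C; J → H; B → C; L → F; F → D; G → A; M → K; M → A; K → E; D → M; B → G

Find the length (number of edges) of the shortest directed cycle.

For each vertex v, BFS finds the shortest path from v back to v.
The shortest such closed walk is E → F → M → K → E, length 4.

4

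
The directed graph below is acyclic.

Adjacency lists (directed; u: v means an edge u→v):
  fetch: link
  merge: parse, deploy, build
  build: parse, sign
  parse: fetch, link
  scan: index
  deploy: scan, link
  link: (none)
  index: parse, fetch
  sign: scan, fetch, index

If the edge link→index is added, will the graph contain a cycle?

Yes

Adding link→index creates a cycle iff index can already reach link.
Path from index: index → parse → link.
So index → … → link → index is a cycle.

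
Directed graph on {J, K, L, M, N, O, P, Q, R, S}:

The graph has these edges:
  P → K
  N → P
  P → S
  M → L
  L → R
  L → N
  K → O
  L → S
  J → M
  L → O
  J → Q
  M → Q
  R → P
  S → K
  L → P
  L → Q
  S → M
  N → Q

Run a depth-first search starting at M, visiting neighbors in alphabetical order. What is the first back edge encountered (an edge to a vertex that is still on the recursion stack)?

S->M

DFS from M (visiting neighbors in alphabetical order); mark gray on enter, black on exit:
M gray
  L gray
    N gray
      P gray
        K gray
          O gray
          O black
        K black
        S gray
          S→K: K black — skip
          S→M: M is gray → back edge
First back edge: S → M.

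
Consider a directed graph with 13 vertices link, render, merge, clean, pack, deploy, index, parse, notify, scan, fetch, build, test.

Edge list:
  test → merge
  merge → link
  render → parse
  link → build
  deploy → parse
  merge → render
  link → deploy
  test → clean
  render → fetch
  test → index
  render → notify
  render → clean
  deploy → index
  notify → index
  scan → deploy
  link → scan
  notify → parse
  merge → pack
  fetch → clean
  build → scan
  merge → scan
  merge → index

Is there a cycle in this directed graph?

No

DFS with white/gray/black marking, starting from deploy:
deploy gray
  parse gray
  parse black
  index gray
  index black
deploy black
link gray
  build gray
    scan gray
      scan→deploy: deploy black — skip
    scan black
  build black
  link→deploy: deploy black — skip
  link→scan: scan black — skip
link black
render gray
  notify gray
    notify→index: index black — skip
    notify→parse: parse black — skip
  notify black
  clean gray
  clean black
  render→parse: parse black — skip
  fetch gray
    fetch→clean: clean black — skip
  fetch black
render black
merge gray
  merge→link: link black — skip
  pack gray
  pack black
  merge→render: render black — skip
  merge→index: index black — skip
  merge→scan: scan black — skip
merge black
test gray
  test→clean: clean black — skip
  test→merge: merge black — skip
  test→index: index black — skip
test black
Every edge goes to a white or black vertex — no back edge, so the graph is acyclic.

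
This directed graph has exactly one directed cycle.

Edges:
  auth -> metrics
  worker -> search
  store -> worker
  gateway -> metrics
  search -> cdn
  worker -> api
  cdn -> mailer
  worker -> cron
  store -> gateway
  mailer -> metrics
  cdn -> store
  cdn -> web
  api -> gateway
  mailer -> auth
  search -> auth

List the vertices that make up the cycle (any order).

cdn, store, search, worker

DFS with gray/black marking from worker:
worker gray
  search gray
    auth gray
      metrics gray
      metrics black
    auth black
    cdn gray
      web gray
      web black
      mailer gray
        mailer→metrics: metrics black — skip
        mailer→auth: auth black — skip
      mailer black
      store gray
        gateway gray
          gateway→metrics: metrics black — skip
        gateway black
        store→worker: worker is gray → back edge
Back edge closes the cycle worker → search → cdn → store → worker; its vertices are {cdn, store, search, worker}.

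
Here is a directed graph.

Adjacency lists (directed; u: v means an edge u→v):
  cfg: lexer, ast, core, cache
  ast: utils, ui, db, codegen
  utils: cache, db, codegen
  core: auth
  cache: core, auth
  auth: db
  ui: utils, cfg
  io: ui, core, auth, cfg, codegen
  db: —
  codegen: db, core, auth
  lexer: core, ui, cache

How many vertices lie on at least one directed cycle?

4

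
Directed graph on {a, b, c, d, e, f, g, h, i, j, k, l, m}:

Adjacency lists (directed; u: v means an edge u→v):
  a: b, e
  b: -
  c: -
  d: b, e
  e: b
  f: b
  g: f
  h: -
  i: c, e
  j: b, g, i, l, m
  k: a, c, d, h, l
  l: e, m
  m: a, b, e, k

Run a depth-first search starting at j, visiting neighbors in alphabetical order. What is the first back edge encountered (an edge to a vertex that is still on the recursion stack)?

k→l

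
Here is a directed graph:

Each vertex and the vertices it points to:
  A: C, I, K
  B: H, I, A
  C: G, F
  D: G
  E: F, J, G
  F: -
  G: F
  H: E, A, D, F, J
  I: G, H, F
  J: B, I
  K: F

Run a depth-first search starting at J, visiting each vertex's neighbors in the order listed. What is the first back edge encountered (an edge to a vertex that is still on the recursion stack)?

E→J

DFS from J (visiting each vertex's neighbors in the order listed); mark gray on enter, black on exit:
J gray
  B gray
    H gray
      E gray
        F gray
        F black
        E→J: J is gray → back edge
First back edge: E → J.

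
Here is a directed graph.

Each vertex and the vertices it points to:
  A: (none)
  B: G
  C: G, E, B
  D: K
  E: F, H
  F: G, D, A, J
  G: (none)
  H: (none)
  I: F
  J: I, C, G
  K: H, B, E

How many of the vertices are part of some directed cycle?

A vertex is on a directed cycle iff it belongs to a strongly connected component of size ≥ 2 (or has a self-loop).
The vertices on cycles are {C, D, E, F, I, J, K} — 7 in total.

7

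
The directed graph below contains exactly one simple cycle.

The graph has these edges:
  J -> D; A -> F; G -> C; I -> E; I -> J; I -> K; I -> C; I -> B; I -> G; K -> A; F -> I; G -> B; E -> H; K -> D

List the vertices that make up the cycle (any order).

DFS with gray/black marking from K:
K gray
  D gray
  D black
  A gray
    F gray
      I gray
        B gray
        B black
        G gray
          G→B: B black — skip
          C gray
          C black
        G black
        I→K: K is gray → back edge
Back edge closes the cycle K → A → F → I → K; its vertices are {A, F, I, K}.

A, F, I, K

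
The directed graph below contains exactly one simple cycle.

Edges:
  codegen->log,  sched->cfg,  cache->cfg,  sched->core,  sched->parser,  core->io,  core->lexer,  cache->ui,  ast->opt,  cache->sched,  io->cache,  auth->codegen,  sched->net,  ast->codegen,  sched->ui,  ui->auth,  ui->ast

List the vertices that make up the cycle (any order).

DFS with gray/black marking from cache:
cache gray
  sched gray
    ui gray
      ast gray
        codegen gray
          log gray
          log black
        codegen black
        opt gray
        opt black
      ast black
      auth gray
        auth→codegen: codegen black — skip
      auth black
    ui black
    core gray
      lexer gray
      lexer black
      io gray
        io→cache: cache is gray → back edge
Back edge closes the cycle cache → sched → core → io → cache; its vertices are {io, core, cache, sched}.

io, core, cache, sched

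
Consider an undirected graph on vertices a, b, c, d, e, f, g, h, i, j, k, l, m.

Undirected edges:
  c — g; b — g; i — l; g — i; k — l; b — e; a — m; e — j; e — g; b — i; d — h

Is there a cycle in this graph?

DFS, tracking each vertex's parent; an edge to a visited non-parent vertex closes a cycle.
Start from h:
visit h (parent –)
  visit d (parent h)
    d–h: parent, skip
visit a (parent –)
  visit m (parent a)
    m–a: parent, skip
visit b (parent –)
  visit i (parent b)
    visit g (parent i)
      g–i: parent, skip
      visit e (parent g)
        e–b: b visited and ≠ parent → cycle
Cycle: b – i – g – e – b.

Yes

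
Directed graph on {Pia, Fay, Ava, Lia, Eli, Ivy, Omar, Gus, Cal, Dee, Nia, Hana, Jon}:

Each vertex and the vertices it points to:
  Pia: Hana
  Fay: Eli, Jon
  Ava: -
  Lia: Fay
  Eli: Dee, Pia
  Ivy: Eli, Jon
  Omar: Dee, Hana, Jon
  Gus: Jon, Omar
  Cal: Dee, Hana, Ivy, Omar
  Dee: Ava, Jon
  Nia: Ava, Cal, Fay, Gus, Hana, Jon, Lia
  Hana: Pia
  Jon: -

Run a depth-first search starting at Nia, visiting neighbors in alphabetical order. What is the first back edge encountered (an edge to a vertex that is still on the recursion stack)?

Pia->Hana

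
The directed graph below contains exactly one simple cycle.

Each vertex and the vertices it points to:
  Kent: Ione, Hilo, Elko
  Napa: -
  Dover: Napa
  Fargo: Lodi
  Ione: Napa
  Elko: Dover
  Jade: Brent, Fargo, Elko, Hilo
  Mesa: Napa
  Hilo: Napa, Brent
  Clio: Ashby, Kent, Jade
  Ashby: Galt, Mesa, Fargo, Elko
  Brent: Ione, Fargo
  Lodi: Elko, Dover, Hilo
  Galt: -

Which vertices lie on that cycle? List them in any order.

Hilo, Lodi, Brent, Fargo

DFS with gray/black marking from Brent:
Brent gray
  Ione gray
    Napa gray
    Napa black
  Ione black
  Fargo gray
    Lodi gray
      Elko gray
        Dover gray
          Dover→Napa: Napa black — skip
        Dover black
      Elko black
      Lodi→Dover: Dover black — skip
      Hilo gray
        Hilo→Napa: Napa black — skip
        Hilo→Brent: Brent is gray → back edge
Back edge closes the cycle Brent → Fargo → Lodi → Hilo → Brent; its vertices are {Hilo, Lodi, Brent, Fargo}.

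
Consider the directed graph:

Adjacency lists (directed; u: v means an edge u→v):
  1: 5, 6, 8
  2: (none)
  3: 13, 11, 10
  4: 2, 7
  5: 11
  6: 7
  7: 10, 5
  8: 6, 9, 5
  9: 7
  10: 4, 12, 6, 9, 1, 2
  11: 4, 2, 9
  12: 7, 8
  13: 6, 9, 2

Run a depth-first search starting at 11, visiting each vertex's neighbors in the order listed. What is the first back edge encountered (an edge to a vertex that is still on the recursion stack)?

DFS from 11 (visiting each vertex's neighbors in the order listed); mark gray on enter, black on exit:
11 gray
  4 gray
    2 gray
    2 black
    7 gray
      10 gray
        10→4: 4 is gray → back edge
First back edge: 10 → 4.

10->4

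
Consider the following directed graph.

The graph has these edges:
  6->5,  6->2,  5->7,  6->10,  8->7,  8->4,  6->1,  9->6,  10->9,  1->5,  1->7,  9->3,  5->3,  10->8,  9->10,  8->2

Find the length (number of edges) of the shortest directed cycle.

For each vertex v, BFS finds the shortest path from v back to v.
The shortest such closed walk is 10 → 9 → 10, length 2.

2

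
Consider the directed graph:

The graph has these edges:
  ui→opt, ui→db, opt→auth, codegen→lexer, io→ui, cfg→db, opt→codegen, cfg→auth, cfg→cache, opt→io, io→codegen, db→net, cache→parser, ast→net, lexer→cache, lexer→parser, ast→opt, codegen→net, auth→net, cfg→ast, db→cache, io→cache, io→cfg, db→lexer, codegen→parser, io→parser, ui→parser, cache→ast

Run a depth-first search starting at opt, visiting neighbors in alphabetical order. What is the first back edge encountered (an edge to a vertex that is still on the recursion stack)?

DFS from opt (visiting neighbors in alphabetical order); mark gray on enter, black on exit:
opt gray
  auth gray
    net gray
    net black
  auth black
  codegen gray
    lexer gray
      cache gray
        ast gray
          ast→net: net black — skip
          ast→opt: opt is gray → back edge
First back edge: ast → opt.

ast→opt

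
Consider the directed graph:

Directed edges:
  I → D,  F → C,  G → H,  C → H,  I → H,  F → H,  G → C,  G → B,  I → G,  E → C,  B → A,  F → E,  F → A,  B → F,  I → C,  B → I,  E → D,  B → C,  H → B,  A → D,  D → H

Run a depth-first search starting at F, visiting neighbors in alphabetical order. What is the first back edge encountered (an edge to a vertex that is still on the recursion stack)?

B->A

DFS from F (visiting neighbors in alphabetical order); mark gray on enter, black on exit:
F gray
  A gray
    D gray
      H gray
        B gray
          B→A: A is gray → back edge
First back edge: B → A.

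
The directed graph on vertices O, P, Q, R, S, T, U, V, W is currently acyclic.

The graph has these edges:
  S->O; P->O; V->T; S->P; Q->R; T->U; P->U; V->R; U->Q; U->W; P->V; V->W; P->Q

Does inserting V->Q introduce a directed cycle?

No

Adding V→Q creates a cycle iff Q can already reach V.
Explore from Q: no path reaches V. The graph stays acyclic.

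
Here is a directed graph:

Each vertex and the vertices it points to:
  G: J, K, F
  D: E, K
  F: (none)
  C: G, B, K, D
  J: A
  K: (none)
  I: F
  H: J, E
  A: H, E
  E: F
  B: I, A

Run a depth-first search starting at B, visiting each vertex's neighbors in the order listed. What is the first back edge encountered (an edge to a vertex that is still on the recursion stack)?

J->A

DFS from B (visiting each vertex's neighbors in the order listed); mark gray on enter, black on exit:
B gray
  I gray
    F gray
    F black
  I black
  A gray
    H gray
      J gray
        J→A: A is gray → back edge
First back edge: J → A.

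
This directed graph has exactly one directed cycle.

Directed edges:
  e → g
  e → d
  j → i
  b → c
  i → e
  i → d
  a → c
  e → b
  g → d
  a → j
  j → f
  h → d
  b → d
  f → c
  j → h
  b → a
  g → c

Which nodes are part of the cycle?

a, b, e, i, j

DFS with gray/black marking from j:
j gray
  f gray
    c gray
    c black
  f black
  i gray
    d gray
    d black
    e gray
      g gray
        g→d: d black — skip
        g→c: c black — skip
      g black
      e→d: d black — skip
      b gray
        b→d: d black — skip
        b→c: c black — skip
        a gray
          a→c: c black — skip
          a→j: j is gray → back edge
Back edge closes the cycle j → i → e → b → a → j; its vertices are {a, b, e, i, j}.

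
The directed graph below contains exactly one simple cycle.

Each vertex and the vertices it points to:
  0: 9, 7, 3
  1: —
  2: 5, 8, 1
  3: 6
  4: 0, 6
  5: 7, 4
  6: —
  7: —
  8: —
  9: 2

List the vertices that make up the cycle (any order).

DFS with gray/black marking from 9:
9 gray
  2 gray
    5 gray
      7 gray
      7 black
      4 gray
        0 gray
          0→9: 9 is gray → back edge
Back edge closes the cycle 9 → 2 → 5 → 4 → 0 → 9; its vertices are {0, 2, 4, 5, 9}.

0, 2, 4, 5, 9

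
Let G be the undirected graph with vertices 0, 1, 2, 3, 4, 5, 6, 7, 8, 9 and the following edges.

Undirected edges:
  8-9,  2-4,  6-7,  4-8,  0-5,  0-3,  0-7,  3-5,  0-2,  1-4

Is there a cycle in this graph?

Yes

DFS, tracking each vertex's parent; an edge to a visited non-parent vertex closes a cycle.
Start from 9:
visit 9 (parent –)
  visit 8 (parent 9)
    visit 4 (parent 8)
      visit 2 (parent 4)
        visit 0 (parent 2)
          visit 7 (parent 0)
            visit 6 (parent 7)
              6–7: parent, skip
            7–0: parent, skip
          visit 5 (parent 0)
            5–0: parent, skip
            visit 3 (parent 5)
              3–0: 0 visited and ≠ parent → cycle
Cycle: 0 – 5 – 3 – 0.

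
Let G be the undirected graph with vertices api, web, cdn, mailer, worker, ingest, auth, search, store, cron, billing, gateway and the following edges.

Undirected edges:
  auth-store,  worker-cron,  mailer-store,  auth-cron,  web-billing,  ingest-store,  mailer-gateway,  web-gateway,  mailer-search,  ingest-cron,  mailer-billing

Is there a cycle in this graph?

Yes

DFS, tracking each vertex's parent; an edge to a visited non-parent vertex closes a cycle.
Start from billing:
visit billing (parent –)
  visit web (parent billing)
    visit gateway (parent web)
      visit mailer (parent gateway)
        mailer–billing: billing visited and ≠ parent → cycle
Cycle: billing – web – gateway – mailer – billing.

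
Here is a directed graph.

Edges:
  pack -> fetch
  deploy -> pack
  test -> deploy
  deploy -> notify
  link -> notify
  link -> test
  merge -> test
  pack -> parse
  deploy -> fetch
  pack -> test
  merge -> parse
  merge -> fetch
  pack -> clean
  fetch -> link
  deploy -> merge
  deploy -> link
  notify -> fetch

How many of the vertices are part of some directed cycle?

7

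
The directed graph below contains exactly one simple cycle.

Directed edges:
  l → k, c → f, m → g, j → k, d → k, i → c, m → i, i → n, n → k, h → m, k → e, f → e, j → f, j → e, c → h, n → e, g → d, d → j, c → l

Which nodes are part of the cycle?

c, h, i, m

DFS with gray/black marking from m:
m gray
  i gray
    n gray
      k gray
        e gray
        e black
      k black
      n→e: e black — skip
    n black
    c gray
      f gray
        f→e: e black — skip
      f black
      h gray
        h→m: m is gray → back edge
Back edge closes the cycle m → i → c → h → m; its vertices are {c, h, i, m}.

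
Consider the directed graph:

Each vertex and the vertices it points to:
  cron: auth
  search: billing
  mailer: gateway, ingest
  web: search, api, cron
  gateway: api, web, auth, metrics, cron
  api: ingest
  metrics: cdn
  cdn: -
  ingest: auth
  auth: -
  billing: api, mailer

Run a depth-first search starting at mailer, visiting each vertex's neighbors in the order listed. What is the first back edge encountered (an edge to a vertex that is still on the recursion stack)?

billing→mailer

DFS from mailer (visiting each vertex's neighbors in the order listed); mark gray on enter, black on exit:
mailer gray
  gateway gray
    api gray
      ingest gray
        auth gray
        auth black
      ingest black
    api black
    web gray
      search gray
        billing gray
          billing→api: api black — skip
          billing→mailer: mailer is gray → back edge
First back edge: billing → mailer.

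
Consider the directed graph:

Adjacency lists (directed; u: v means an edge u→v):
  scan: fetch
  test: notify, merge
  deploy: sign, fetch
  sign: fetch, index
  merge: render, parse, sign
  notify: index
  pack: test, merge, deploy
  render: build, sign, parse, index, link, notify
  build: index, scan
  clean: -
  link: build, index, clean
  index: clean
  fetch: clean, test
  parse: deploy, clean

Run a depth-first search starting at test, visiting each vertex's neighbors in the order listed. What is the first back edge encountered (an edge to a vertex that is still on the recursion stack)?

DFS from test (visiting each vertex's neighbors in the order listed); mark gray on enter, black on exit:
test gray
  notify gray
    index gray
      clean gray
      clean black
    index black
  notify black
  merge gray
    render gray
      build gray
        build→index: index black — skip
        scan gray
          fetch gray
            fetch→clean: clean black — skip
            fetch→test: test is gray → back edge
First back edge: fetch → test.

fetch→test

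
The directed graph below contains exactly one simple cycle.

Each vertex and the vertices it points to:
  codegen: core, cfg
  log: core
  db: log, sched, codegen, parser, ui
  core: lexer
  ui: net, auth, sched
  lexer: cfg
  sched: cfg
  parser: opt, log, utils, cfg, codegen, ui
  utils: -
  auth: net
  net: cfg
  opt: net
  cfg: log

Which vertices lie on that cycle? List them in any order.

cfg, log, core, lexer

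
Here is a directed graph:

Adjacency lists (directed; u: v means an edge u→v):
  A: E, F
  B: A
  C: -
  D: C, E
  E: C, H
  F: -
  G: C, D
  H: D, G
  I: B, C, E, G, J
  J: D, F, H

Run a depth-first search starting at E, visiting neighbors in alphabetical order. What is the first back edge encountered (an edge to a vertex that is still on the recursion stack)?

DFS from E (visiting neighbors in alphabetical order); mark gray on enter, black on exit:
E gray
  C gray
  C black
  H gray
    D gray
      D→C: C black — skip
      D→E: E is gray → back edge
First back edge: D → E.

D->E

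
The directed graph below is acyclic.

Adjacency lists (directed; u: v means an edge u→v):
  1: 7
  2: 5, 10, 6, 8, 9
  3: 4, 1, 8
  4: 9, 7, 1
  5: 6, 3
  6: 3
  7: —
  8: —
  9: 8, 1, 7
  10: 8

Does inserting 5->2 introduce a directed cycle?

Adding 5→2 creates a cycle iff 2 can already reach 5.
Path from 2: 2 → 5.
So 2 → … → 5 → 2 is a cycle.

Yes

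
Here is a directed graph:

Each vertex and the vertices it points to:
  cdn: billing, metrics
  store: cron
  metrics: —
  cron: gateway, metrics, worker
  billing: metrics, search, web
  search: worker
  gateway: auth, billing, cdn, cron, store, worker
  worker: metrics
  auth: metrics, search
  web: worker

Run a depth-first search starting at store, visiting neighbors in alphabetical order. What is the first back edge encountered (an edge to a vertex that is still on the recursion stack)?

DFS from store (visiting neighbors in alphabetical order); mark gray on enter, black on exit:
store gray
  cron gray
    gateway gray
      auth gray
        metrics gray
        metrics black
        search gray
          worker gray
            worker→metrics: metrics black — skip
          worker black
        search black
      auth black
      billing gray
        billing→metrics: metrics black — skip
        billing→search: search black — skip
        web gray
          web→worker: worker black — skip
        web black
      billing black
      cdn gray
        cdn→billing: billing black — skip
        cdn→metrics: metrics black — skip
      cdn black
      gateway→cron: cron is gray → back edge
First back edge: gateway → cron.

gateway->cron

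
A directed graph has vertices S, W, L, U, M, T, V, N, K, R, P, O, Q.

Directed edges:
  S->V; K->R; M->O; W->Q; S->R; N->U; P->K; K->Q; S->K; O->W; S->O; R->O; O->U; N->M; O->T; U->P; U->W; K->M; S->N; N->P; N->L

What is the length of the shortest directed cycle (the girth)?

For each vertex v, BFS finds the shortest path from v back to v.
The shortest such closed walk is O → U → P → K → R → O, length 5.

5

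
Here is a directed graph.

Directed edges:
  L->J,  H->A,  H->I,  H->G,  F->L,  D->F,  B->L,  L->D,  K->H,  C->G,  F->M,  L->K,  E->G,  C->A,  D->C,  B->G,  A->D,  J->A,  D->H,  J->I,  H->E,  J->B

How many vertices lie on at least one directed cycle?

A vertex is on a directed cycle iff it belongs to a strongly connected component of size ≥ 2 (or has a self-loop).
The vertices on cycles are {A, B, C, D, F, H, J, K, L} — 9 in total.

9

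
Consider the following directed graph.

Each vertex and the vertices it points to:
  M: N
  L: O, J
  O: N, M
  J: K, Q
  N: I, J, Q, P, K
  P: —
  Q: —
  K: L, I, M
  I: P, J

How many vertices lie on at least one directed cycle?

7

A vertex is on a directed cycle iff it belongs to a strongly connected component of size ≥ 2 (or has a self-loop).
The vertices on cycles are {I, J, K, L, M, N, O} — 7 in total.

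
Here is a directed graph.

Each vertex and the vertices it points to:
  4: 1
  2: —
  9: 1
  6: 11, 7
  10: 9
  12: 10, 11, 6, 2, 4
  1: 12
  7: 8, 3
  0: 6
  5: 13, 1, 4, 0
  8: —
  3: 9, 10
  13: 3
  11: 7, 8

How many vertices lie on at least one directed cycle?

A vertex is on a directed cycle iff it belongs to a strongly connected component of size ≥ 2 (or has a self-loop).
The vertices on cycles are {1, 3, 4, 6, 7, 9, 10, 11, 12} — 9 in total.

9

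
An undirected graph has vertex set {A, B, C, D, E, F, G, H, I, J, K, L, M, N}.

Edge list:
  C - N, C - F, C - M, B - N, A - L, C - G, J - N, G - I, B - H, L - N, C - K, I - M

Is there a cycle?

DFS, tracking each vertex's parent; an edge to a visited non-parent vertex closes a cycle.
Start from D:
visit D (parent –)
visit A (parent –)
  visit L (parent A)
    L–A: parent, skip
    visit N (parent L)
      visit B (parent N)
        B–N: parent, skip
        visit H (parent B)
          H–B: parent, skip
      visit C (parent N)
        visit K (parent C)
          K–C: parent, skip
        visit F (parent C)
          F–C: parent, skip
        C–N: parent, skip
        visit M (parent C)
          M–C: parent, skip
          visit I (parent M)
            I–M: parent, skip
            visit G (parent I)
              G–I: parent, skip
              G–C: C visited and ≠ parent → cycle
Cycle: C – M – I – G – C.

Yes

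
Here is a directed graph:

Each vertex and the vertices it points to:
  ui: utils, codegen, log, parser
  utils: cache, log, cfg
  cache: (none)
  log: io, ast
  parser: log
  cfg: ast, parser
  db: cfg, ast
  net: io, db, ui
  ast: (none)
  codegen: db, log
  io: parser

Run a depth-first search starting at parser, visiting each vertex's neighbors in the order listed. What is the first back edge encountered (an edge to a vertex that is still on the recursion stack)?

io→parser

DFS from parser (visiting each vertex's neighbors in the order listed); mark gray on enter, black on exit:
parser gray
  log gray
    io gray
      io→parser: parser is gray → back edge
First back edge: io → parser.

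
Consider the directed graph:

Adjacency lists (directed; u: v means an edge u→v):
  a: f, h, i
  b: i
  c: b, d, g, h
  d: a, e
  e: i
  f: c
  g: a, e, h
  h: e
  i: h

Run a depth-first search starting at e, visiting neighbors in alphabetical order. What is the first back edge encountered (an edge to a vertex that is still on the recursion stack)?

h->e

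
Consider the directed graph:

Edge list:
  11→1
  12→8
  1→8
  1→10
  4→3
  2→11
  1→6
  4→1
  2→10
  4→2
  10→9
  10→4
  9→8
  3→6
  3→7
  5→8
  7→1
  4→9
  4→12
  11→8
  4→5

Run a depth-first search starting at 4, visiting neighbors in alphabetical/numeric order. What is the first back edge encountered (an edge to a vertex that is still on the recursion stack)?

10→4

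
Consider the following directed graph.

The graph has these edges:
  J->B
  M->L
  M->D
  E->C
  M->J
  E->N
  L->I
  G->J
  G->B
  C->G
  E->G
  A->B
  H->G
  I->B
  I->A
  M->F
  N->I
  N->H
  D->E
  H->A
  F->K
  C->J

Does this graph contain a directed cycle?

DFS with white/gray/black marking, starting from H:
H gray
  A gray
    B gray
    B black
  A black
  G gray
    G→B: B black — skip
    J gray
      J→B: B black — skip
    J black
  G black
H black
C gray
  C→J: J black — skip
  C→G: G black — skip
C black
D gray
  E gray
    N gray
      I gray
        I→A: A black — skip
        I→B: B black — skip
      I black
      N→H: H black — skip
    N black
    E→C: C black — skip
    E→G: G black — skip
  E black
D black
F gray
  K gray
  K black
F black
L gray
  L→I: I black — skip
L black
M gray
  M→F: F black — skip
  M→L: L black — skip
  M→D: D black — skip
  M→J: J black — skip
M black
Every edge goes to a white or black vertex — no back edge, so the graph is acyclic.

No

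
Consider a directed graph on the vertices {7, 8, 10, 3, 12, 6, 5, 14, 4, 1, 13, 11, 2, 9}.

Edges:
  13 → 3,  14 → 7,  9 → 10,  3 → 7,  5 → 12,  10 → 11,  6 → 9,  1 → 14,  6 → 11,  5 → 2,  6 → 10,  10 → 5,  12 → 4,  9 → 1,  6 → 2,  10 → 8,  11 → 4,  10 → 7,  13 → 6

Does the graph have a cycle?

No

DFS with white/gray/black marking, starting from 4:
4 gray
4 black
7 gray
7 black
8 gray
8 black
10 gray
  5 gray
    12 gray
      12→4: 4 black — skip
    12 black
    2 gray
    2 black
  5 black
  10→8: 8 black — skip
  11 gray
    11→4: 4 black — skip
  11 black
  10→7: 7 black — skip
10 black
3 gray
  3→7: 7 black — skip
3 black
6 gray
  9 gray
    1 gray
      14 gray
        14→7: 7 black — skip
      14 black
    1 black
    9→10: 10 black — skip
  9 black
  6→10: 10 black — skip
  6→11: 11 black — skip
  6→2: 2 black — skip
6 black
13 gray
  13→6: 6 black — skip
  13→3: 3 black — skip
13 black
Every edge goes to a white or black vertex — no back edge, so the graph is acyclic.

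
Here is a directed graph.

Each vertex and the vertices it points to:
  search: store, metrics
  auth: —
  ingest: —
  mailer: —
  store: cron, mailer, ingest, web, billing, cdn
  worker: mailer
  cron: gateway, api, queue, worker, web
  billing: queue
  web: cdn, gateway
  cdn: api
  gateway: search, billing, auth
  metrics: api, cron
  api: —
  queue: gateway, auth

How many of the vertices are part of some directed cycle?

A vertex is on a directed cycle iff it belongs to a strongly connected component of size ≥ 2 (or has a self-loop).
The vertices on cycles are {web, cron, queue, store, search, billing, gateway, metrics} — 8 in total.

8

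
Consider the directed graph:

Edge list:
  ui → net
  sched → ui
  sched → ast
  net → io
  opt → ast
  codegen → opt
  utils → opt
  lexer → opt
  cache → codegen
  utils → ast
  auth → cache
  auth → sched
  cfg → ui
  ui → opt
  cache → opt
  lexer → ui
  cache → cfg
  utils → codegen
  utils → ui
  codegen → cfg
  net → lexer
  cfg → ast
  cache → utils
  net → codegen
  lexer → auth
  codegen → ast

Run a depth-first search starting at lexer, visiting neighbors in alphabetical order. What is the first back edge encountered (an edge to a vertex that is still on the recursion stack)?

codegen→cfg

DFS from lexer (visiting neighbors in alphabetical order); mark gray on enter, black on exit:
lexer gray
  auth gray
    cache gray
      cfg gray
        ast gray
        ast black
        ui gray
          net gray
            codegen gray
              codegen→ast: ast black — skip
              codegen→cfg: cfg is gray → back edge
First back edge: codegen → cfg.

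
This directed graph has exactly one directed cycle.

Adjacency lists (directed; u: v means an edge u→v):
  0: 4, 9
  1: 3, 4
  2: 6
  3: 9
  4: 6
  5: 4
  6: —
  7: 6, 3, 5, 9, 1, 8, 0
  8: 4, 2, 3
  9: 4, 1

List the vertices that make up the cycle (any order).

1, 3, 9

DFS with gray/black marking from 1:
1 gray
  3 gray
    9 gray
      4 gray
        6 gray
        6 black
      4 black
      9→1: 1 is gray → back edge
Back edge closes the cycle 1 → 3 → 9 → 1; its vertices are {1, 3, 9}.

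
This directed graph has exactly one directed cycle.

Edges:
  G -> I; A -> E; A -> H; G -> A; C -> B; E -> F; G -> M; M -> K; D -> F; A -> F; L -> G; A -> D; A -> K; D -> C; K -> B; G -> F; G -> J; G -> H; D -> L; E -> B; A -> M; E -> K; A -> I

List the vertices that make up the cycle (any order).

A, D, G, L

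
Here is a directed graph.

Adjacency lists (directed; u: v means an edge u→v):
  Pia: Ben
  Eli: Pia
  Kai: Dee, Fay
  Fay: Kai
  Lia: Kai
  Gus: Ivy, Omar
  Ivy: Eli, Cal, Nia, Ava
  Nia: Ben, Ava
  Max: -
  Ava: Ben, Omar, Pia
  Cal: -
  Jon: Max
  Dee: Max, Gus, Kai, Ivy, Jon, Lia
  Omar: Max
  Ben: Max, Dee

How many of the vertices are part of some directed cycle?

A vertex is on a directed cycle iff it belongs to a strongly connected component of size ≥ 2 (or has a self-loop).
The vertices on cycles are {Ava, Ben, Dee, Eli, Fay, Gus, Ivy, Kai, Lia, Nia, Pia} — 11 in total.

11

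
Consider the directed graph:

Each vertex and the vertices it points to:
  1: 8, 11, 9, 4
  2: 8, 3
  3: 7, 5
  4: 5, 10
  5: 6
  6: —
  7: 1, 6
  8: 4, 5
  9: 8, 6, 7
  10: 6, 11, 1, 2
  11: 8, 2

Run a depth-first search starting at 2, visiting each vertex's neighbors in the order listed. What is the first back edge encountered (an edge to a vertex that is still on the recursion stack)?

11->8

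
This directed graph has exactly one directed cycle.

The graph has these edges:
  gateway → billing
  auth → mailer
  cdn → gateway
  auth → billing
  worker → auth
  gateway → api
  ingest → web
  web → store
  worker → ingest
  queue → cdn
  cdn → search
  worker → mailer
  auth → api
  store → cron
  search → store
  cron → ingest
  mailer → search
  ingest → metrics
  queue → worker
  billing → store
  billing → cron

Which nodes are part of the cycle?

DFS with gray/black marking from ingest:
ingest gray
  web gray
    store gray
      cron gray
        cron→ingest: ingest is gray → back edge
Back edge closes the cycle ingest → web → store → cron → ingest; its vertices are {web, cron, store, ingest}.

web, cron, store, ingest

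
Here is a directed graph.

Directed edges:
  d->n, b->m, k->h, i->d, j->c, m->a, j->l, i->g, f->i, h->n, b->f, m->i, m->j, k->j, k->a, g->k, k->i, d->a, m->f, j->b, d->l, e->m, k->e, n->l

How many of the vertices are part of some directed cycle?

8

A vertex is on a directed cycle iff it belongs to a strongly connected component of size ≥ 2 (or has a self-loop).
The vertices on cycles are {b, e, f, g, i, j, k, m} — 8 in total.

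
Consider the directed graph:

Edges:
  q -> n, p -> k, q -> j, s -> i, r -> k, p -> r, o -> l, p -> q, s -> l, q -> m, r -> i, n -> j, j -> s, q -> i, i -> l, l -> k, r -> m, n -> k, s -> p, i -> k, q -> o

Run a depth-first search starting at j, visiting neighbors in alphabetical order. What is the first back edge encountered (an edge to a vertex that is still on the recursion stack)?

q->j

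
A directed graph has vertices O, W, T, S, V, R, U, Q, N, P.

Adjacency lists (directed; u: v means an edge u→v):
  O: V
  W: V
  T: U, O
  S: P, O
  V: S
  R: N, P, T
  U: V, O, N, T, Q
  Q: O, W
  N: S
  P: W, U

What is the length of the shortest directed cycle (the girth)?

For each vertex v, BFS finds the shortest path from v back to v.
The shortest such closed walk is T → U → T, length 2.

2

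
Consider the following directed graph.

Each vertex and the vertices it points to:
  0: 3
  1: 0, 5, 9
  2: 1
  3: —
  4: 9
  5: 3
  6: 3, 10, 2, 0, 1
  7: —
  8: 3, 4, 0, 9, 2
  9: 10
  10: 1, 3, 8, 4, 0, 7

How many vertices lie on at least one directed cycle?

A vertex is on a directed cycle iff it belongs to a strongly connected component of size ≥ 2 (or has a self-loop).
The vertices on cycles are {1, 2, 4, 8, 9, 10} — 6 in total.

6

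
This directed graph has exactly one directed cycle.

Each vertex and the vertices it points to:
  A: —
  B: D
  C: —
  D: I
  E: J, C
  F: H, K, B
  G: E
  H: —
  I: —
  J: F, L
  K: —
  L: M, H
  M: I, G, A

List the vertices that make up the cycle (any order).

E, G, J, L, M

DFS with gray/black marking from E:
E gray
  J gray
    F gray
      H gray
      H black
      K gray
      K black
      B gray
        D gray
          I gray
          I black
        D black
      B black
    F black
    L gray
      M gray
        M→I: I black — skip
        G gray
          G→E: E is gray → back edge
Back edge closes the cycle E → J → L → M → G → E; its vertices are {E, G, J, L, M}.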